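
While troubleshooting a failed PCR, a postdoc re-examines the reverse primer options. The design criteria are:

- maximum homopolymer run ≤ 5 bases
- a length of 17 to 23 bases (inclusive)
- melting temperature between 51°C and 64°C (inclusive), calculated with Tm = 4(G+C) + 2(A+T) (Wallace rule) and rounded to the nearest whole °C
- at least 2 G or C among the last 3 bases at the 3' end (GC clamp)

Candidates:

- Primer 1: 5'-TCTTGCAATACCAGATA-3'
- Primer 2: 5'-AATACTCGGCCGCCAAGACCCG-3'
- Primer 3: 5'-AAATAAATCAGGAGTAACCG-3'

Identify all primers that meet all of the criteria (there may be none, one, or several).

Primer 3 only.

Primer 1 (17 nt, A=6 T=5 G=2 C=4): longest run = 2 ✓; length 17 ✓; Tm = 2·11 + 4·6 = 46°C, outside 51–64°C ✗; 3' end ATA has 0 G/C, need ≥2 ✗ — fails.
Primer 2 (22 nt, A=6 T=2 G=5 C=9): longest run = 3 ✓; length 22 ✓; Tm = 2·8 + 4·14 = 72°C, outside 51–64°C ✗; 3' end CCG has 3 G/C ✓ — fails.
Primer 3 (20 nt, A=10 T=3 G=4 C=3): longest run = 3 ✓; length 20 ✓; Tm = 2·13 + 4·7 = 54°C ✓; 3' end CCG has 3 G/C ✓ — passes.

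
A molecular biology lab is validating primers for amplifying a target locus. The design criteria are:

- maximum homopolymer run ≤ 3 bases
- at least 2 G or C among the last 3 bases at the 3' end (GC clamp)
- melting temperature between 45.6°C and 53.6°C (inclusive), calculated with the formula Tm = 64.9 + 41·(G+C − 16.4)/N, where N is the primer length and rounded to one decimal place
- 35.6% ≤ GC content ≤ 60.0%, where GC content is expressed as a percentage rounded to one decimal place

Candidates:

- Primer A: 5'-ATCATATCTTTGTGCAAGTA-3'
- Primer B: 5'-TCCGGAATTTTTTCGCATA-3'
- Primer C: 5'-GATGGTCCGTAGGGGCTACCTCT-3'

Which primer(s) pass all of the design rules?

Primer A (20 nt, A=6 T=8 G=3 C=3): longest run = 3 ✓; 3' end GTA has 1 G/C, need ≥2 ✗; Tm = 64.9 + 41·(6 − 16.4)/20 = 43.6°C, outside 45.6–53.6°C ✗; GC 6/20 = 30.0%, outside 35.6–60.0% ✗ — fails.
Primer B (19 nt, A=4 T=8 G=3 C=4): longest run = 6, exceeds 3 ✗; 3' end ATA has 0 G/C, need ≥2 ✗; Tm = 64.9 + 41·(7 − 16.4)/19 = 44.6°C, outside 45.6–53.6°C ✗; GC 7/19 = 36.8% ✓ — fails.
Primer C (23 nt, A=3 T=6 G=8 C=6): longest run = 4, exceeds 3 ✗; 3' end TCT has 1 G/C, need ≥2 ✗; Tm = 64.9 + 41·(14 − 16.4)/23 = 60.6°C, outside 45.6–53.6°C ✗; GC 14/23 = 60.9%, outside 35.6–60.0% ✗ — fails.

None of the candidates satisfy all criteria.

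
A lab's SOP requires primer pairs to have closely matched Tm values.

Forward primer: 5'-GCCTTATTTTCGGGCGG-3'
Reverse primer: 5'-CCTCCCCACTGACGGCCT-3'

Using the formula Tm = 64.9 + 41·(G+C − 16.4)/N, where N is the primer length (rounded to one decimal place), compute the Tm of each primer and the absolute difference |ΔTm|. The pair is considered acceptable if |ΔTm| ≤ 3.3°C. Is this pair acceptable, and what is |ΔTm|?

|ΔTm| = 7.7°C; the pair is not acceptable.

Forward: G+C = 10, N = 17 → Tm = 64.9 + 41·(10 − 16.4)/17 = 49.5°C.
Reverse: G+C = 13, N = 18 → Tm = 64.9 + 41·(13 − 16.4)/18 = 57.2°C.
|ΔTm| = |49.5 − 57.2| = 7.7°C, > 3.3°C.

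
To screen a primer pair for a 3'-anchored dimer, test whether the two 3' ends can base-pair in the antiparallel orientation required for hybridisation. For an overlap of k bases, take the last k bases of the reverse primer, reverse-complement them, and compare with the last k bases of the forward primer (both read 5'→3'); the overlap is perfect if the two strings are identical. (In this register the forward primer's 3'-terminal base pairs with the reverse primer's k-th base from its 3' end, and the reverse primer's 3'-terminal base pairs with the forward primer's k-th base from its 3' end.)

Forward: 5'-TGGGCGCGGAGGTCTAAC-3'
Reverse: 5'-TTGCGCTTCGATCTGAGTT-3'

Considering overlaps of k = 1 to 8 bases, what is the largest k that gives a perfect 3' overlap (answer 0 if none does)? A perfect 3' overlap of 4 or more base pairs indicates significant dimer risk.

Longest perfect overlap: 3 complementary base pairs; below the dimer-risk threshold (threshold 4).

Last 8 bases (5'→3') — forward …GGTCTAAC, reverse …TCTGAGTT.
Reverse complement of the reverse primer's last 8 bases: AACTCAGA; its first k bases are the reverse complement of the reverse primer's last k bases, so a perfect k-base overlap needs the forward primer's last k bases to equal them.
Comparing (forward last k vs required): k=1: C vs A ✗; k=2: AC vs AA ✗; k=3: AAC vs AAC ✓; k=4: TAAC vs AACT ✗; k=5: CTAAC vs AACTC ✗; k=6: TCTAAC vs AACTCA ✗; k=7: GTCTAAC vs AACTCAG ✗; k=8: GGTCTAAC vs AACTCAGA ✗.
Only k = 3 is perfect, so the longest perfect 3' overlap is 3.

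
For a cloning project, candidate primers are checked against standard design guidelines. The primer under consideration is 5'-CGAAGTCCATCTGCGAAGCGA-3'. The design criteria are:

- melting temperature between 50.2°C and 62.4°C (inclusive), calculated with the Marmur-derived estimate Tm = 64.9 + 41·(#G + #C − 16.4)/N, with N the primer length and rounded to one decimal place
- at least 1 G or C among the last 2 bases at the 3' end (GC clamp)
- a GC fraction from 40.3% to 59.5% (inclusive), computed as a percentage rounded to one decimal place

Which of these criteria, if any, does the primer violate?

Meets all criteria.

Base counts: A=6, T=3, G=6, C=6 (length 21).
Tm: Tm = 64.9 + 41·(12 − 16.4)/21 = 56.3°C ✓
GC clamp: 3' end GA has 1 G/C ✓
GC content: GC 12/21 = 57.1% ✓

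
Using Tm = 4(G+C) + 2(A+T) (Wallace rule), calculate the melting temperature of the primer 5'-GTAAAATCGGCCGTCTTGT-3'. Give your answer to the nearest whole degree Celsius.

Base counts: A=4, T=6, G=5, C=4 (length 19).
Tm = 2·(4+6) + 4·(5+4) = 2·10 + 4·9 = 20 + 36 = 56°C.

56°C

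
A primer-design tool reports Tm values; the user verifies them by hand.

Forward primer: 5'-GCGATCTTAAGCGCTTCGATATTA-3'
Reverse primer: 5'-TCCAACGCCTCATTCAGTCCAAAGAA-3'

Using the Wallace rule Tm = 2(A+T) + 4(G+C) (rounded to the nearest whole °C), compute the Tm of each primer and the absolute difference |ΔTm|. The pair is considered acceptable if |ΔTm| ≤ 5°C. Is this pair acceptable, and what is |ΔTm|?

|ΔTm| = 8°C; the pair is not acceptable.

Forward: A=6 T=8 G=5 C=5 → Tm = 2·14 + 4·10 = 68°C.
Reverse: A=9 T=5 G=3 C=9 → Tm = 2·14 + 4·12 = 76°C.
|ΔTm| = |68 − 76| = 8°C, > 5°C.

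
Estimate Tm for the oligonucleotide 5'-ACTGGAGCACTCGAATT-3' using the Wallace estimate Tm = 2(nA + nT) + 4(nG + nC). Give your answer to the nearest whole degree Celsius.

Base counts: A=5, T=4, G=4, C=4 (length 17).
Tm = 2·(5+4) + 4·(4+4) = 2·9 + 4·8 = 18 + 32 = 50°C.

50°C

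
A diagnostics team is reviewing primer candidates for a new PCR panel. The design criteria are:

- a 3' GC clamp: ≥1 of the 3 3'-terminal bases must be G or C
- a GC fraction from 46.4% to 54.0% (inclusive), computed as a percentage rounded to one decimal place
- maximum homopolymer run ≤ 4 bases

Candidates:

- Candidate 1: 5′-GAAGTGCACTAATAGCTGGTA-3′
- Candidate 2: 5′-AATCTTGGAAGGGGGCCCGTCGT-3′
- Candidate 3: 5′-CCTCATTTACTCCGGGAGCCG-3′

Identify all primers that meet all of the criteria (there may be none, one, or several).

Candidate 1 (21 nt, A=7 T=5 G=6 C=3): 3' end GTA has 1 G/C ✓; GC 9/21 = 42.9%, outside 46.4–54.0% ✗; longest run = 2 ✓ — fails.
Candidate 2 (23 nt, A=4 T=5 G=9 C=5): 3' end CGT has 2 G/C ✓; GC 14/23 = 60.9%, outside 46.4–54.0% ✗; longest run = 5, exceeds 4 ✗ — fails.
Candidate 3 (21 nt, A=3 T=5 G=5 C=8): 3' end CCG has 3 G/C ✓; GC 13/21 = 61.9%, outside 46.4–54.0% ✗; longest run = 3 ✓ — fails.

None of the candidates satisfy all criteria.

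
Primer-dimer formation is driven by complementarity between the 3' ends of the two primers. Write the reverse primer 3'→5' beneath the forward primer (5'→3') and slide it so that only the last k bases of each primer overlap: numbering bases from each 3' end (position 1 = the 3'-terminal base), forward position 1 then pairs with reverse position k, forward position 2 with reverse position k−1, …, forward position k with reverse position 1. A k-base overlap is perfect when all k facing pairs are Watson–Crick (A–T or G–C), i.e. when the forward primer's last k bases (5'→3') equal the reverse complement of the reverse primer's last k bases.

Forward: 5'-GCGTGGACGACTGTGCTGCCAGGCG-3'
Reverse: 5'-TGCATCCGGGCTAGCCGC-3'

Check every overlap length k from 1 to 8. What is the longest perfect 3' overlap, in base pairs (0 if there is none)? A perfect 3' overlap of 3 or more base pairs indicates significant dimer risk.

Longest perfect overlap: 3 complementary base pairs; significant dimer risk (threshold 3).

Last 8 bases (5'→3') — forward …GCCAGGCG, reverse …CTAGCCGC.
Reverse complement of the reverse primer's last 8 bases: GCGGCTAG; its first k bases are the reverse complement of the reverse primer's last k bases, so a perfect k-base overlap needs the forward primer's last k bases to equal them.
Comparing (forward last k vs required): k=1: G vs G ✓; k=2: CG vs GC ✗; k=3: GCG vs GCG ✓; k=4: GGCG vs GCGG ✗; k=5: AGGCG vs GCGGC ✗; k=6: CAGGCG vs GCGGCT ✗; k=7: CCAGGCG vs GCGGCTA ✗; k=8: GCCAGGCG vs GCGGCTAG ✗.
Perfect overlaps at k = 1, 3; the largest is 3.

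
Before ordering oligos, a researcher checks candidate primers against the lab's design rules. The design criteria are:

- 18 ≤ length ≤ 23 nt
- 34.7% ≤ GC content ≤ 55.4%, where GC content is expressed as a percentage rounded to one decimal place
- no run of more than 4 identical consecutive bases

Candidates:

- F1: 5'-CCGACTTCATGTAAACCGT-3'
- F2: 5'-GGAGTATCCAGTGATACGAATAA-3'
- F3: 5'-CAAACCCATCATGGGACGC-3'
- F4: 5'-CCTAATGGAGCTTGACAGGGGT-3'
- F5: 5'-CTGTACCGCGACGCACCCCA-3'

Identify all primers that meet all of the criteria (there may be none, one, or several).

F1, F2 and F4.

F1 (19 nt, A=5 T=5 G=3 C=6): length 19 ✓; GC 9/19 = 47.4% ✓; longest run = 3 ✓ — passes.
F2 (23 nt, A=9 T=5 G=6 C=3): length 23 ✓; GC 9/23 = 39.1% ✓; longest run = 2 ✓ — passes.
F3 (19 nt, A=6 T=2 G=4 C=7): length 19 ✓; GC 11/19 = 57.9%, outside 34.7–55.4% ✗; longest run = 3 ✓ — fails.
F4 (22 nt, A=5 T=5 G=8 C=4): length 22 ✓; GC 12/22 = 54.5% ✓; longest run = 4 ✓ — passes.
F5 (20 nt, A=4 T=2 G=4 C=10): length 20 ✓; GC 14/20 = 70.0%, outside 34.7–55.4% ✗; longest run = 4 ✓ — fails.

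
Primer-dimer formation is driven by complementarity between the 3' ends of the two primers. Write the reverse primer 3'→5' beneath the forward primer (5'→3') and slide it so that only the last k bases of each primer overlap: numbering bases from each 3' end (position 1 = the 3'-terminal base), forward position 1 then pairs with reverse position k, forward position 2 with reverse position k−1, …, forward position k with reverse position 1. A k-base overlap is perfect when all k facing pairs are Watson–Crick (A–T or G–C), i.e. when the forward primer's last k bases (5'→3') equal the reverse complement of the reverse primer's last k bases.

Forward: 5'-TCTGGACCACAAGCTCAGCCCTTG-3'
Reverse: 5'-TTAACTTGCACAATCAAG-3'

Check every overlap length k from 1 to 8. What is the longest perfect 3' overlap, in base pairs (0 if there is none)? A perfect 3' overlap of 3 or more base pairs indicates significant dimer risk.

Last 8 bases (5'→3') — forward …AGCCCTTG, reverse …CAATCAAG.
Reverse complement of the reverse primer's last 8 bases: CTTGATTG; its first k bases are the reverse complement of the reverse primer's last k bases, so a perfect k-base overlap needs the forward primer's last k bases to equal them.
Comparing (forward last k vs required): k=1: G vs C ✗; k=2: TG vs CT ✗; k=3: TTG vs CTT ✗; k=4: CTTG vs CTTG ✓; k=5: CCTTG vs CTTGA ✗; k=6: CCCTTG vs CTTGAT ✗; k=7: GCCCTTG vs CTTGATT ✗; k=8: AGCCCTTG vs CTTGATTG ✗.
Only k = 4 is perfect, so the longest perfect 3' overlap is 4.

Longest perfect overlap: 4 complementary base pairs; significant dimer risk (threshold 3).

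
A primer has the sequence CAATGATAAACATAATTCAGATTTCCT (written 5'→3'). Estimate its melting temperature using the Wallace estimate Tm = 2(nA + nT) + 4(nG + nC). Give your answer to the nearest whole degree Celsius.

Base counts: A=11, T=9, G=2, C=5 (length 27).
Tm = 2·(11+9) + 4·(2+5) = 2·20 + 4·7 = 40 + 28 = 68°C.

68°C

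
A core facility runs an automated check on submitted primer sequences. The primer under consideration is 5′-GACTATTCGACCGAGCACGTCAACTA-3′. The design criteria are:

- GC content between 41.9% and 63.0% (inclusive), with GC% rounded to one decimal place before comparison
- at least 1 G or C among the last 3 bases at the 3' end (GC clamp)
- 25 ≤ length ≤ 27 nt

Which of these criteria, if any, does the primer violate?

Meets all criteria.

Base counts: A=8, T=5, G=5, C=8 (length 26).
GC content: GC 13/26 = 50.0% ✓
GC clamp: 3' end CTA has 1 G/C ✓
length: length 26 ✓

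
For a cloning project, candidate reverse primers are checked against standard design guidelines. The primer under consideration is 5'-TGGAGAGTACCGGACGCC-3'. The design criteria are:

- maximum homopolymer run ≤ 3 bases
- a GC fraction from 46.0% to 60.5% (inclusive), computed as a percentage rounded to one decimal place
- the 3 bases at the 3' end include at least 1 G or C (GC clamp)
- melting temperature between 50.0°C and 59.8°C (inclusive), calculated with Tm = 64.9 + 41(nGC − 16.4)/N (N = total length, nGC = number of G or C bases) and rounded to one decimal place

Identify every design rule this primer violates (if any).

Fails: GC content.

Base counts: A=4, T=2, G=7, C=5 (length 18).
homopolymer run: longest run = 2 ✓
GC content: GC 12/18 = 66.7%, outside 46.0–60.5% ✗
GC clamp: 3' end GCC has 3 G/C ✓
Tm: Tm = 64.9 + 41·(12 − 16.4)/18 = 54.9°C ✓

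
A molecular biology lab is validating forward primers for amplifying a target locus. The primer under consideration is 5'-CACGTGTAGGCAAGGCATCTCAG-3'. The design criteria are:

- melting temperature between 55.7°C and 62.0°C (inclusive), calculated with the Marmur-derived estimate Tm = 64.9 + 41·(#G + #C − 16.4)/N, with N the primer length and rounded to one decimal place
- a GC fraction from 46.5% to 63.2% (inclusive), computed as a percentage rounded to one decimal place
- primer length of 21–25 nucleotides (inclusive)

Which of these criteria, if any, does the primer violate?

Base counts: A=6, T=4, G=7, C=6 (length 23).
Tm: Tm = 64.9 + 41·(13 − 16.4)/23 = 58.8°C ✓
GC content: GC 13/23 = 56.5% ✓
length: length 23 ✓

Meets all criteria.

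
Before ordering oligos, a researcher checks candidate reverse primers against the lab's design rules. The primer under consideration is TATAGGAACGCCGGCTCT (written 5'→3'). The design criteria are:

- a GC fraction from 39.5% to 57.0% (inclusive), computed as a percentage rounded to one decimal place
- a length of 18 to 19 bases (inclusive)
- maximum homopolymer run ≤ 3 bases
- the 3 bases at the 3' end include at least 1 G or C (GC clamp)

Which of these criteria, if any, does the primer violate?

Base counts: A=4, T=4, G=5, C=5 (length 18).
GC content: GC 10/18 = 55.6% ✓
length: length 18 ✓
homopolymer run: longest run = 2 ✓
GC clamp: 3' end TCT has 1 G/C ✓

Meets all criteria.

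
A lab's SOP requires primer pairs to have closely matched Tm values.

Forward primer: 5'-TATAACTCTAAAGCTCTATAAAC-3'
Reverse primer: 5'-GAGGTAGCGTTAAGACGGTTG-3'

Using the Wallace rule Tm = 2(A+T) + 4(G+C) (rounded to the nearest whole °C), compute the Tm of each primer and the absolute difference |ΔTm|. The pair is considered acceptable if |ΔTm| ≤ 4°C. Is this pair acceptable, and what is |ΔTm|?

Forward: A=10 T=7 G=1 C=5 → Tm = 2·17 + 4·6 = 58°C.
Reverse: A=5 T=5 G=9 C=2 → Tm = 2·10 + 4·11 = 64°C.
|ΔTm| = |58 − 64| = 6°C, > 4°C.

|ΔTm| = 6°C; the pair is not acceptable.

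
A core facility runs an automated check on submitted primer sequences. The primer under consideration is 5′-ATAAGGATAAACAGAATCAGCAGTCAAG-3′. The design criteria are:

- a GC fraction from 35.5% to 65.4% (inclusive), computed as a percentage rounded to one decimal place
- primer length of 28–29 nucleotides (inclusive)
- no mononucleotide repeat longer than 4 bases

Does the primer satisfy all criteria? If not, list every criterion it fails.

Meets all criteria.

Base counts: A=14, T=4, G=6, C=4 (length 28).
GC content: GC 10/28 = 35.7% ✓
length: length 28 ✓
homopolymer run: longest run = 3 ✓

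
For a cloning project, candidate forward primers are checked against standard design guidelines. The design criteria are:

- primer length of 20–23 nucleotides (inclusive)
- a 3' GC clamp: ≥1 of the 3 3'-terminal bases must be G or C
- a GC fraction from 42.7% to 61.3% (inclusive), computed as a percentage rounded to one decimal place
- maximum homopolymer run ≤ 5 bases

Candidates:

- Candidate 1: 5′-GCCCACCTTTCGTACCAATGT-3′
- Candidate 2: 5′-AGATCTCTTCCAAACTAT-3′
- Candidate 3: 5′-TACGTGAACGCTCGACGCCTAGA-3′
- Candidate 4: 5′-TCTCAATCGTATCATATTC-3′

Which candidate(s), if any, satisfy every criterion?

Candidate 1 (21 nt, A=4 T=6 G=3 C=8): length 21 ✓; 3' end TGT has 1 G/C ✓; GC 11/21 = 52.4% ✓; longest run = 3 ✓ — passes.
Candidate 2 (18 nt, A=6 T=6 G=1 C=5): length 18, outside 20–23 ✗; 3' end TAT has 0 G/C, need ≥1 ✗; GC 6/18 = 33.3%, outside 42.7–61.3% ✗; longest run = 3 ✓ — fails.
Candidate 3 (23 nt, A=6 T=4 G=6 C=7): length 23 ✓; 3' end AGA has 1 G/C ✓; GC 13/23 = 56.5% ✓; longest run = 2 ✓ — passes.
Candidate 4 (19 nt, A=5 T=8 G=1 C=5): length 19, outside 20–23 ✗; 3' end TTC has 1 G/C ✓; GC 6/19 = 31.6%, outside 42.7–61.3% ✗; longest run = 2 ✓ — fails.

Candidate 1 and Candidate 3.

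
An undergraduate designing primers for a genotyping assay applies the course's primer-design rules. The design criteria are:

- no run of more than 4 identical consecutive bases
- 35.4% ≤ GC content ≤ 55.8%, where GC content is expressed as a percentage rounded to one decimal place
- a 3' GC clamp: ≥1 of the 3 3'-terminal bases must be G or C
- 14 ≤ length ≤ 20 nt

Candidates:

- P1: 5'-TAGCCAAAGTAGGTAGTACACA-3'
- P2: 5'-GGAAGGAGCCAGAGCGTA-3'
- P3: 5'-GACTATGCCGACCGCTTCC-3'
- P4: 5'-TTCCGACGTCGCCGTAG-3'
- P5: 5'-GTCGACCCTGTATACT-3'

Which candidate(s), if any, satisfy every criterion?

P5 only.

P1 (22 nt, A=9 T=4 G=5 C=4): longest run = 3 ✓; GC 9/22 = 40.9% ✓; 3' end ACA has 1 G/C ✓; length 22, outside 14–20 ✗ — fails.
P2 (18 nt, A=6 T=1 G=8 C=3): longest run = 2 ✓; GC 11/18 = 61.1%, outside 35.4–55.8% ✗; 3' end GTA has 1 G/C ✓; length 18 ✓ — fails.
P3 (19 nt, A=3 T=4 G=4 C=8): longest run = 2 ✓; GC 12/19 = 63.2%, outside 35.4–55.8% ✗; 3' end TCC has 2 G/C ✓; length 19 ✓ — fails.
P4 (17 nt, A=2 T=4 G=5 C=6): longest run = 2 ✓; GC 11/17 = 64.7%, outside 35.4–55.8% ✗; 3' end TAG has 1 G/C ✓; length 17 ✓ — fails.
P5 (16 nt, A=3 T=5 G=3 C=5): longest run = 3 ✓; GC 8/16 = 50.0% ✓; 3' end ACT has 1 G/C ✓; length 16 ✓ — passes.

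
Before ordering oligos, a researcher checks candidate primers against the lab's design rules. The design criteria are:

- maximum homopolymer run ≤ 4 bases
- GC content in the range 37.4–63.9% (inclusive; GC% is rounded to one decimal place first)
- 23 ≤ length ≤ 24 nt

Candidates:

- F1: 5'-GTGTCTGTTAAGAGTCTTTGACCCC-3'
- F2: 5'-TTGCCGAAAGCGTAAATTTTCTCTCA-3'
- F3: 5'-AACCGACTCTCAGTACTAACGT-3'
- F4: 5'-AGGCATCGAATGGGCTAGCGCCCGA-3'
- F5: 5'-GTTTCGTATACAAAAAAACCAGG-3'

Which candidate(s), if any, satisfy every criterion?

F1 (25 nt, A=4 T=9 G=6 C=6): longest run = 4 ✓; GC 12/25 = 48.0% ✓; length 25, outside 23–24 ✗ — fails.
F2 (26 nt, A=7 T=9 G=4 C=6): longest run = 4 ✓; GC 10/26 = 38.5% ✓; length 26, outside 23–24 ✗ — fails.
F3 (22 nt, A=7 T=5 G=3 C=7): longest run = 2 ✓; GC 10/22 = 45.5% ✓; length 22, outside 23–24 ✗ — fails.
F4 (25 nt, A=6 T=3 G=9 C=7): longest run = 3 ✓; GC 16/25 = 64.0%, outside 37.4–63.9% ✗; length 25, outside 23–24 ✗ — fails.
F5 (23 nt, A=10 T=5 G=4 C=4): longest run = 7, exceeds 4 ✗; GC 8/23 = 34.8%, outside 37.4–63.9% ✗; length 23 ✓ — fails.

None of the candidates satisfy all criteria.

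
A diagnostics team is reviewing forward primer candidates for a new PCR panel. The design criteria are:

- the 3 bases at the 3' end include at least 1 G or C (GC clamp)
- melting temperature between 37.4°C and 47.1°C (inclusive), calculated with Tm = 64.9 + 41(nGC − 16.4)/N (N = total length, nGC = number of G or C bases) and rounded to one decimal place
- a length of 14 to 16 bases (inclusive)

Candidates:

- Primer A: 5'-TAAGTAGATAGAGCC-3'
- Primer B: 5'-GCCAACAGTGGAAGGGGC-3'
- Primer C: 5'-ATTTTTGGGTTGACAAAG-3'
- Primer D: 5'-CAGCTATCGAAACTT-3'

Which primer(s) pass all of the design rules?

None of the candidates satisfy all criteria.

Primer A (15 nt, A=6 T=3 G=4 C=2): 3' end GCC has 3 G/C ✓; Tm = 64.9 + 41·(6 − 16.4)/15 = 36.5°C, outside 37.4–47.1°C ✗; length 15 ✓ — fails.
Primer B (18 nt, A=5 T=1 G=8 C=4): 3' end GGC has 3 G/C ✓; Tm = 64.9 + 41·(12 − 16.4)/18 = 54.9°C, outside 37.4–47.1°C ✗; length 18, outside 14–16 ✗ — fails.
Primer C (18 nt, A=5 T=7 G=5 C=1): 3' end AAG has 1 G/C ✓; Tm = 64.9 + 41·(6 − 16.4)/18 = 41.2°C ✓; length 18, outside 14–16 ✗ — fails.
Primer D (15 nt, A=5 T=4 G=2 C=4): 3' end CTT has 1 G/C ✓; Tm = 64.9 + 41·(6 − 16.4)/15 = 36.5°C, outside 37.4–47.1°C ✗; length 15 ✓ — fails.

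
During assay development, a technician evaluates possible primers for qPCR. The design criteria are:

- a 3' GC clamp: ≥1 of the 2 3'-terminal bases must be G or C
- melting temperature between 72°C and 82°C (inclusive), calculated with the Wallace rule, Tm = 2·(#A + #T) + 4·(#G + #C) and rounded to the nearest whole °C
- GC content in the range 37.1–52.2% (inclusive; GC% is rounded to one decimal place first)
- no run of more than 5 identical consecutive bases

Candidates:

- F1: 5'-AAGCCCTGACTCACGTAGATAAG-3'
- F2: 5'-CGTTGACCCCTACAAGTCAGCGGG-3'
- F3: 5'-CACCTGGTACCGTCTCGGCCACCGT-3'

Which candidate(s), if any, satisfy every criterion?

F1 (23 nt, A=8 T=4 G=5 C=6): 3' end AG has 1 G/C ✓; Tm = 2·12 + 4·11 = 68°C, outside 72–82°C ✗; GC 11/23 = 47.8% ✓; longest run = 3 ✓ — fails.
F2 (24 nt, A=5 T=4 G=7 C=8): 3' end GG has 2 G/C ✓; Tm = 2·9 + 4·15 = 78°C ✓; GC 15/24 = 62.5%, outside 37.1–52.2% ✗; longest run = 4 ✓ — fails.
F3 (25 nt, A=3 T=5 G=6 C=11): 3' end GT has 1 G/C ✓; Tm = 2·8 + 4·17 = 84°C, outside 72–82°C ✗; GC 17/25 = 68.0%, outside 37.1–52.2% ✗; longest run = 2 ✓ — fails.

None of the candidates satisfy all criteria.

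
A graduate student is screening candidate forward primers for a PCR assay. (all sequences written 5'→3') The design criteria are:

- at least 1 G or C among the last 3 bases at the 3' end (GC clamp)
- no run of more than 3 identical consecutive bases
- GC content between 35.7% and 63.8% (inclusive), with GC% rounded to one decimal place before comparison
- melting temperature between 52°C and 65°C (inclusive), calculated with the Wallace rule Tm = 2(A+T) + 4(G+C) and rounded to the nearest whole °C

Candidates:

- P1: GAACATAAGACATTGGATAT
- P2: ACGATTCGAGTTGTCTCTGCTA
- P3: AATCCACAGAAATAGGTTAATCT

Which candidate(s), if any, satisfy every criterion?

P2 only.

P1 (20 nt, A=9 T=5 G=4 C=2): 3' end TAT has 0 G/C, need ≥1 ✗; longest run = 2 ✓; GC 6/20 = 30.0%, outside 35.7–63.8% ✗; Tm = 2·14 + 4·6 = 52°C ✓ — fails.
P2 (22 nt, A=4 T=8 G=5 C=5): 3' end CTA has 1 G/C ✓; longest run = 2 ✓; GC 10/22 = 45.5% ✓; Tm = 2·12 + 4·10 = 64°C ✓ — passes.
P3 (23 nt, A=10 T=6 G=3 C=4): 3' end TCT has 1 G/C ✓; longest run = 3 ✓; GC 7/23 = 30.4%, outside 35.7–63.8% ✗; Tm = 2·16 + 4·7 = 60°C ✓ — fails.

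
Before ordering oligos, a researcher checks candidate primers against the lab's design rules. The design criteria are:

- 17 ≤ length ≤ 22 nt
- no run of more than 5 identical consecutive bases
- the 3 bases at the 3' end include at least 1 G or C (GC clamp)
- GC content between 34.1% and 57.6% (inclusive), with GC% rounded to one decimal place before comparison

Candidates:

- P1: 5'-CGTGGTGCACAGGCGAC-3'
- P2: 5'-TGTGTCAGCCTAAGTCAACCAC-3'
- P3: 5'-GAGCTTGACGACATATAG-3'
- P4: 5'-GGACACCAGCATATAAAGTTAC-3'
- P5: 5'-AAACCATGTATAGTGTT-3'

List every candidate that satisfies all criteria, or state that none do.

P2, P3 and P4.

P1 (17 nt, A=3 T=2 G=7 C=5): length 17 ✓; longest run = 2 ✓; 3' end GAC has 2 G/C ✓; GC 12/17 = 70.6%, outside 34.1–57.6% ✗ — fails.
P2 (22 nt, A=6 T=5 G=4 C=7): length 22 ✓; longest run = 2 ✓; 3' end CAC has 2 G/C ✓; GC 11/22 = 50.0% ✓ — passes.
P3 (18 nt, A=6 T=4 G=5 C=3): length 18 ✓; longest run = 2 ✓; 3' end TAG has 1 G/C ✓; GC 8/18 = 44.4% ✓ — passes.
P4 (22 nt, A=9 T=4 G=4 C=5): length 22 ✓; longest run = 3 ✓; 3' end TAC has 1 G/C ✓; GC 9/22 = 40.9% ✓ — passes.
P5 (17 nt, A=6 T=6 G=3 C=2): length 17 ✓; longest run = 3 ✓; 3' end GTT has 1 G/C ✓; GC 5/17 = 29.4%, outside 34.1–57.6% ✗ — fails.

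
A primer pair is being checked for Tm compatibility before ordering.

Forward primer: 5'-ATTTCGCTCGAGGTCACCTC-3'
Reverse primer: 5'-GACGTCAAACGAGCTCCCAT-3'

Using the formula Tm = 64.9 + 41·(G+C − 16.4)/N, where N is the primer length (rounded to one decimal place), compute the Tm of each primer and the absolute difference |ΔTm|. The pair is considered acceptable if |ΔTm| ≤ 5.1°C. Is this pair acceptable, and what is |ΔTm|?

Forward: G+C = 11, N = 20 → Tm = 64.9 + 41·(11 − 16.4)/20 = 53.8°C.
Reverse: G+C = 11, N = 20 → Tm = 64.9 + 41·(11 − 16.4)/20 = 53.8°C.
|ΔTm| = |53.8 − 53.8| = 0.0°C, ≤ 5.1°C.

|ΔTm| = 0.0°C; the pair is acceptable.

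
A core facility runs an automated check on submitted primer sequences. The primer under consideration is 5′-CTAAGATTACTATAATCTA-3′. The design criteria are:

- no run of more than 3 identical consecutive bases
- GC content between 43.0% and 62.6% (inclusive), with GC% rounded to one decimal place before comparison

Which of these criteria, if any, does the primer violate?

Base counts: A=8, T=7, G=1, C=3 (length 19).
homopolymer run: longest run = 2 ✓
GC content: GC 4/19 = 21.1%, outside 43.0–62.6% ✗

Fails: GC content.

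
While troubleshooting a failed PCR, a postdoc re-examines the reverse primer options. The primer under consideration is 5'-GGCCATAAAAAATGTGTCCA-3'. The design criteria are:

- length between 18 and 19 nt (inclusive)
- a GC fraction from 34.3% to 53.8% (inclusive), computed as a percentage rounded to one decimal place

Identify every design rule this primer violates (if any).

Fails: length.

Base counts: A=8, T=4, G=4, C=4 (length 20).
length: length 20, outside 18–19 ✗
GC content: GC 8/20 = 40.0% ✓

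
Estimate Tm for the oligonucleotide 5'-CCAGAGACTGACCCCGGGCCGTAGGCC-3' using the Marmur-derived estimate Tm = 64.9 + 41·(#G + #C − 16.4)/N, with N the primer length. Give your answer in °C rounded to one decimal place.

Base counts: A=5, T=2, G=9, C=11; G+C = 20, N = 27.
Tm = 64.9 + 41·(20 − 16.4)/27 = 64.9 + 147.60/27 = 70.4°C.

70.4°C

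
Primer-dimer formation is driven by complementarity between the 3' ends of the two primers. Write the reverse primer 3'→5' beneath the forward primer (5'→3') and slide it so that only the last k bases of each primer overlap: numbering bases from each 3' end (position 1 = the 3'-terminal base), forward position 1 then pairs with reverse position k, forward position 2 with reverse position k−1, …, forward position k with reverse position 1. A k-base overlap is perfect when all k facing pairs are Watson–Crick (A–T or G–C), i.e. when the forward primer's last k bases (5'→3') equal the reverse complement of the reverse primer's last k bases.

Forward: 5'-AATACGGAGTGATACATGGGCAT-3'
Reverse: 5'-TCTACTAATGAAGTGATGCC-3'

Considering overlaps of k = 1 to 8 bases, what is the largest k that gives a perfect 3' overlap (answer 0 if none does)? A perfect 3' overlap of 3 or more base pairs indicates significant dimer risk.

Last 8 bases (5'→3') — forward …ATGGGCAT, reverse …GTGATGCC.
Reverse complement of the reverse primer's last 8 bases: GGCATCAC; its first k bases are the reverse complement of the reverse primer's last k bases, so a perfect k-base overlap needs the forward primer's last k bases to equal them.
Comparing (forward last k vs required): k=1: T vs G ✗; k=2: AT vs GG ✗; k=3: CAT vs GGC ✗; k=4: GCAT vs GGCA ✗; k=5: GGCAT vs GGCAT ✓; k=6: GGGCAT vs GGCATC ✗; k=7: TGGGCAT vs GGCATCA ✗; k=8: ATGGGCAT vs GGCATCAC ✗.
Only k = 5 is perfect, so the longest perfect 3' overlap is 5.

Longest perfect overlap: 5 complementary base pairs; significant dimer risk (threshold 3).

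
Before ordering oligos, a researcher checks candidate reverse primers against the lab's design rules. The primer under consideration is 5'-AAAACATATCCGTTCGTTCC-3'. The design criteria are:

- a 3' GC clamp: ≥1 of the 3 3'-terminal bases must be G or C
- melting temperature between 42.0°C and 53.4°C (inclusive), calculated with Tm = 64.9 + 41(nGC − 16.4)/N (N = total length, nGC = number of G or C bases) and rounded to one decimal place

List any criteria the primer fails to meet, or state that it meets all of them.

Base counts: A=6, T=6, G=2, C=6 (length 20).
GC clamp: 3' end TCC has 2 G/C ✓
Tm: Tm = 64.9 + 41·(8 − 16.4)/20 = 47.7°C ✓

Meets all criteria.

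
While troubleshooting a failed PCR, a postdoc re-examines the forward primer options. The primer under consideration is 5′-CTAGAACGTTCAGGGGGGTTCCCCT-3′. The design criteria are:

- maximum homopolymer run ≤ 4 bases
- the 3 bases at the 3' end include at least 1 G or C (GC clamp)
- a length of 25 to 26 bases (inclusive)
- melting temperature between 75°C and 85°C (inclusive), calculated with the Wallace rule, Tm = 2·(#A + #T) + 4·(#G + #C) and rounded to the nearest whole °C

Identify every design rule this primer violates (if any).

Base counts: A=4, T=6, G=8, C=7 (length 25).
homopolymer run: longest run = 6, exceeds 4 ✗
GC clamp: 3' end CCT has 2 G/C ✓
length: length 25 ✓
Tm: Tm = 2·10 + 4·15 = 80°C ✓

Fails: homopolymer run.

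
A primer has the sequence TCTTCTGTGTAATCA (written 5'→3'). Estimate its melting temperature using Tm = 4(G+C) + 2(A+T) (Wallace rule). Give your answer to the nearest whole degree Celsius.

40°C

Base counts: A=3, T=7, G=2, C=3 (length 15).
Tm = 2·(3+7) + 4·(2+3) = 2·10 + 4·5 = 20 + 20 = 40°C.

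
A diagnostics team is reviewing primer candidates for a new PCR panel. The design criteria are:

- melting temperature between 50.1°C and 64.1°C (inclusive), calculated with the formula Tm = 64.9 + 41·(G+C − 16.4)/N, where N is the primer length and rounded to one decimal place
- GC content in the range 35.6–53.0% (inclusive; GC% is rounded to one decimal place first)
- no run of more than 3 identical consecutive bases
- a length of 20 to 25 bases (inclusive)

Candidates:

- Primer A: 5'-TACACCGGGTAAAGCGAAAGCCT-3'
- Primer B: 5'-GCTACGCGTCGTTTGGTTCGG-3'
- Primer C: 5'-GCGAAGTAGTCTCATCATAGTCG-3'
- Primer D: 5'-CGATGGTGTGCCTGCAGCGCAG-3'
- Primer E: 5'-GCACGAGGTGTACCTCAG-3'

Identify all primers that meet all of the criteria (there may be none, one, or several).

Primer A (23 nt, A=8 T=3 G=6 C=6): Tm = 64.9 + 41·(12 − 16.4)/23 = 57.1°C ✓; GC 12/23 = 52.2% ✓; longest run = 3 ✓; length 23 ✓ — passes.
Primer B (21 nt, A=1 T=7 G=8 C=5): Tm = 64.9 + 41·(13 − 16.4)/21 = 58.3°C ✓; GC 13/21 = 61.9%, outside 35.6–53.0% ✗; longest run = 3 ✓; length 21 ✓ — fails.
Primer C (23 nt, A=6 T=6 G=6 C=5): Tm = 64.9 + 41·(11 − 16.4)/23 = 55.3°C ✓; GC 11/23 = 47.8% ✓; longest run = 2 ✓; length 23 ✓ — passes.
Primer D (22 nt, A=3 T=4 G=9 C=6): Tm = 64.9 + 41·(15 − 16.4)/22 = 62.3°C ✓; GC 15/22 = 68.2%, outside 35.6–53.0% ✗; longest run = 2 ✓; length 22 ✓ — fails.
Primer E (18 nt, A=4 T=3 G=6 C=5): Tm = 64.9 + 41·(11 − 16.4)/18 = 52.6°C ✓; GC 11/18 = 61.1%, outside 35.6–53.0% ✗; longest run = 2 ✓; length 18, outside 20–25 ✗ — fails.

Primer A and Primer C.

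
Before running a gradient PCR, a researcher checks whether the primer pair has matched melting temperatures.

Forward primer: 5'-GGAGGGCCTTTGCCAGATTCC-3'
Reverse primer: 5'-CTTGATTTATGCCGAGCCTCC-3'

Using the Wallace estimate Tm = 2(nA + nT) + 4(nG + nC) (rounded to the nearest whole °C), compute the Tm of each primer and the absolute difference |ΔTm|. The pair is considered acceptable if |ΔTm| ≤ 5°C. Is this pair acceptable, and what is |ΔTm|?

|ΔTm| = 4°C; the pair is acceptable.

Forward: A=3 T=5 G=7 C=6 → Tm = 2·8 + 4·13 = 68°C.
Reverse: A=3 T=7 G=4 C=7 → Tm = 2·10 + 4·11 = 64°C.
|ΔTm| = |68 − 64| = 4°C, ≤ 5°C.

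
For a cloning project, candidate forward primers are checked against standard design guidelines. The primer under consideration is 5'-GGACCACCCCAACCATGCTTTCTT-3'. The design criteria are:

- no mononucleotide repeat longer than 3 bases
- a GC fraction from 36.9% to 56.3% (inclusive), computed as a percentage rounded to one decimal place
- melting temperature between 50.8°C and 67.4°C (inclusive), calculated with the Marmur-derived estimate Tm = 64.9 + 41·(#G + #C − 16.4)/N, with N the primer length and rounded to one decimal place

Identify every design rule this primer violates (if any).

Base counts: A=5, T=6, G=3, C=10 (length 24).
homopolymer run: longest run = 4, exceeds 3 ✗
GC content: GC 13/24 = 54.2% ✓
Tm: Tm = 64.9 + 41·(13 − 16.4)/24 = 59.1°C ✓

Fails: homopolymer run.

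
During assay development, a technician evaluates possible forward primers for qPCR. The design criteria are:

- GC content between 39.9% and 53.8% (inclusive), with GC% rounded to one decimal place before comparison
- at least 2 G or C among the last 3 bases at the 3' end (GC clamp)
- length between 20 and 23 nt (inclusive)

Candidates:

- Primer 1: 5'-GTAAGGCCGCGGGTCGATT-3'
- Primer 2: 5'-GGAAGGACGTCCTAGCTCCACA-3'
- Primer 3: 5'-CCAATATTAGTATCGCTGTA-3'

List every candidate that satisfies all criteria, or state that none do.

None of the candidates satisfy all criteria.

Primer 1 (19 nt, A=3 T=4 G=8 C=4): GC 12/19 = 63.2%, outside 39.9–53.8% ✗; 3' end ATT has 0 G/C, need ≥2 ✗; length 19, outside 20–23 ✗ — fails.
Primer 2 (22 nt, A=6 T=3 G=6 C=7): GC 13/22 = 59.1%, outside 39.9–53.8% ✗; 3' end ACA has 1 G/C, need ≥2 ✗; length 22 ✓ — fails.
Primer 3 (20 nt, A=6 T=7 G=3 C=4): GC 7/20 = 35.0%, outside 39.9–53.8% ✗; 3' end GTA has 1 G/C, need ≥2 ✗; length 20 ✓ — fails.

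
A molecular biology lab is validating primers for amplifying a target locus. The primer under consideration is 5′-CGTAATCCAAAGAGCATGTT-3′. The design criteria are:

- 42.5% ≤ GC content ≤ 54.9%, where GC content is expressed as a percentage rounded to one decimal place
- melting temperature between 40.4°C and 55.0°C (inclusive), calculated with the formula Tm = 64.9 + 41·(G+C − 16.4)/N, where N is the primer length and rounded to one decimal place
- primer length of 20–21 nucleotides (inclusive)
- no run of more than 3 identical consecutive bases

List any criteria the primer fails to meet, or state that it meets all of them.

Base counts: A=7, T=5, G=4, C=4 (length 20).
GC content: GC 8/20 = 40.0%, outside 42.5–54.9% ✗
Tm: Tm = 64.9 + 41·(8 − 16.4)/20 = 47.7°C ✓
length: length 20 ✓
homopolymer run: longest run = 3 ✓

Fails: GC content.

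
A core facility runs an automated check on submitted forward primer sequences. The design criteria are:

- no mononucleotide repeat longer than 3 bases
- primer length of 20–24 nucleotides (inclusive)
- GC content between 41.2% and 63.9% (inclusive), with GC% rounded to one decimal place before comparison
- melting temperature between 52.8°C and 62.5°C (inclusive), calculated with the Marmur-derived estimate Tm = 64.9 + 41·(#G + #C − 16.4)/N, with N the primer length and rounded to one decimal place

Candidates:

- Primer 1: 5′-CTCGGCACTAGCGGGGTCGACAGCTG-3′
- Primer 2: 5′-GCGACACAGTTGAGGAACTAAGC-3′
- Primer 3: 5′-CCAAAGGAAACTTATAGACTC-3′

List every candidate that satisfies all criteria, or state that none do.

Primer 2 only.

Primer 1 (26 nt, A=4 T=4 G=10 C=8): longest run = 4, exceeds 3 ✗; length 26, outside 20–24 ✗; GC 18/26 = 69.2%, outside 41.2–63.9% ✗; Tm = 64.9 + 41·(18 − 16.4)/26 = 67.4°C, outside 52.8–62.5°C ✗ — fails.
Primer 2 (23 nt, A=8 T=3 G=7 C=5): longest run = 2 ✓; length 23 ✓; GC 12/23 = 52.2% ✓; Tm = 64.9 + 41·(12 − 16.4)/23 = 57.1°C ✓ — passes.
Primer 3 (21 nt, A=9 T=4 G=3 C=5): longest run = 3 ✓; length 21 ✓; GC 8/21 = 38.1%, outside 41.2–63.9% ✗; Tm = 64.9 + 41·(8 − 16.4)/21 = 48.5°C, outside 52.8–62.5°C ✗ — fails.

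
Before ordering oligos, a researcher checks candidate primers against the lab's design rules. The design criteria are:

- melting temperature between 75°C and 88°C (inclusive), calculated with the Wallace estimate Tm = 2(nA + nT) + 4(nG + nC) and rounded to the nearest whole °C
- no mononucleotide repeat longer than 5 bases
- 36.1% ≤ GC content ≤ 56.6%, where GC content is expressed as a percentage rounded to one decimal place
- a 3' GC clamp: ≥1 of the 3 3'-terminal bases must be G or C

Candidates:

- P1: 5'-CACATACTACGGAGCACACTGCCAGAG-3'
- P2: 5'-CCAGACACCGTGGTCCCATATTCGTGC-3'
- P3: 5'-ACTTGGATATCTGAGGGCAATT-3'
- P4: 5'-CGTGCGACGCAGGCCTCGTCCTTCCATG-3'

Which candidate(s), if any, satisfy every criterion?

P1 (27 nt, A=9 T=3 G=6 C=9): Tm = 2·12 + 4·15 = 84°C ✓; longest run = 2 ✓; GC 15/27 = 55.6% ✓; 3' end GAG has 2 G/C ✓ — passes.
P2 (27 nt, A=5 T=6 G=6 C=10): Tm = 2·11 + 4·16 = 86°C ✓; longest run = 3 ✓; GC 16/27 = 59.3%, outside 36.1–56.6% ✗; 3' end TGC has 2 G/C ✓ — fails.
P3 (22 nt, A=6 T=7 G=6 C=3): Tm = 2·13 + 4·9 = 62°C, outside 75–88°C ✗; longest run = 3 ✓; GC 9/22 = 40.9% ✓; 3' end ATT has 0 G/C, need ≥1 ✗ — fails.
P4 (28 nt, A=3 T=6 G=8 C=11): Tm = 2·9 + 4·19 = 94°C, outside 75–88°C ✗; longest run = 2 ✓; GC 19/28 = 67.9%, outside 36.1–56.6% ✗; 3' end ATG has 1 G/C ✓ — fails.

P1 only.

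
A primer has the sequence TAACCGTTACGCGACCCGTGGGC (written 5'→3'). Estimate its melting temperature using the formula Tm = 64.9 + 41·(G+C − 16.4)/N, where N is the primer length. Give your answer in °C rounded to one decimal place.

62.4°C

Base counts: A=4, T=4, G=7, C=8; G+C = 15, N = 23.
Tm = 64.9 + 41·(15 − 16.4)/23 = 64.9 + -57.40/23 = 62.4°C.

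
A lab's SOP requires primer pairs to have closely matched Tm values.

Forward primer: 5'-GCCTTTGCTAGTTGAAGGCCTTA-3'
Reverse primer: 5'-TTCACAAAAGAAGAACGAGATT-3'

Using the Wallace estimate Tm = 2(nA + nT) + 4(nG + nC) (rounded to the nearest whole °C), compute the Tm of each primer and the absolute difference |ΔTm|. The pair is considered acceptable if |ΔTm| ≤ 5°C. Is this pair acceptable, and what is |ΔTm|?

|ΔTm| = 10°C; the pair is not acceptable.

Forward: A=4 T=8 G=6 C=5 → Tm = 2·12 + 4·11 = 68°C.
Reverse: A=11 T=4 G=4 C=3 → Tm = 2·15 + 4·7 = 58°C.
|ΔTm| = |68 − 58| = 10°C, > 5°C.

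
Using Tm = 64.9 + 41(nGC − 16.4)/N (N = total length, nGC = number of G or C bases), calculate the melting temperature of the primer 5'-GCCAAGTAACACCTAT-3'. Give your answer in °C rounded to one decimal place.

Base counts: A=6, T=3, G=2, C=5; G+C = 7, N = 16.
Tm = 64.9 + 41·(7 − 16.4)/16 = 64.9 + -385.40/16 = 40.8°C.

40.8°C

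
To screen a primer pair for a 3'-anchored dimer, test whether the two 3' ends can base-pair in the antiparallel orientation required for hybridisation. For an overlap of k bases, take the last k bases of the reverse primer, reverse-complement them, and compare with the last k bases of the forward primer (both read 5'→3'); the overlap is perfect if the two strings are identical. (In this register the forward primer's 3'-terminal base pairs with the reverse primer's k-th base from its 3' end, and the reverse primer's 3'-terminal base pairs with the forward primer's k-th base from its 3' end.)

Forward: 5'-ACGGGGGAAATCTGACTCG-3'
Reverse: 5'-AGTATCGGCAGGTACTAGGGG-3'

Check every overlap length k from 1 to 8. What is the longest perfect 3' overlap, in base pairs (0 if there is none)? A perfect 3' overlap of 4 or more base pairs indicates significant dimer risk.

Longest perfect overlap: 0 complementary base pairs; below the dimer-risk threshold (threshold 4).

Last 8 bases (5'→3') — forward …CTGACTCG, reverse …ACTAGGGG.
Reverse complement of the reverse primer's last 8 bases: CCCCTAGT; its first k bases are the reverse complement of the reverse primer's last k bases, so a perfect k-base overlap needs the forward primer's last k bases to equal them.
Comparing (forward last k vs required): k=1: G vs C ✗; k=2: CG vs CC ✗; k=3: TCG vs CCC ✗; k=4: CTCG vs CCCC ✗; k=5: ACTCG vs CCCCT ✗; k=6: GACTCG vs CCCCTA ✗; k=7: TGACTCG vs CCCCTAG ✗; k=8: CTGACTCG vs CCCCTAGT ✗.
No overlap length from 1 to 8 is perfect, so the longest perfect 3' overlap is 0.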